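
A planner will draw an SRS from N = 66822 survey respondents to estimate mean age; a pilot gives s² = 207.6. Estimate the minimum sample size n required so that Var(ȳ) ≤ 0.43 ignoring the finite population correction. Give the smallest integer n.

483

Without fpc, n₀ = s²/D = 207.6/0.43 = 482.7907.
Rounding up, n = 483.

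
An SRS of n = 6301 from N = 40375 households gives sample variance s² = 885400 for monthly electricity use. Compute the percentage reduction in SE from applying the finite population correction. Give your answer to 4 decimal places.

f = n/N = 6301/40375 = 0.15606192.
SE_no-fpc = √(s²/n) = 11.854003; SE_fpc = √((1−f)s²/n) = 10.88981.
Ratio = √(1−f) = 0.91866103. Reduction = 100·(1 − 0.91866103) = 8.1339%.

8.1339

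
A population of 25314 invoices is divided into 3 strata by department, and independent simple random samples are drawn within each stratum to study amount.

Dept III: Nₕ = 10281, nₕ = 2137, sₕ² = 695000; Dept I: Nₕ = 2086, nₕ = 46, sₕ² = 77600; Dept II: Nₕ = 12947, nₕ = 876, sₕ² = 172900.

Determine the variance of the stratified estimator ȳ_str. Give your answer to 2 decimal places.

101.83

Var(ȳ_str) = Σₕ Wₕ²(1 − fₕ)sₕ²/nₕ with Wₕ = Nₕ/N, N = 25314.
Dept III: Wₕ = 0.40613890; term = 0.40613890²·(1 − 0.20785916)·695000/2137 = 42.494415.
Dept I: Wₕ = 0.08240499; term = 0.08240499²·(1 − 0.02205177)·77600/46 = 11.202806.
Dept II: Wₕ = 0.51145611; term = 0.51145611²·(1 − 0.06766046)·172900/876 = 48.137301.
Sum = 101.83452.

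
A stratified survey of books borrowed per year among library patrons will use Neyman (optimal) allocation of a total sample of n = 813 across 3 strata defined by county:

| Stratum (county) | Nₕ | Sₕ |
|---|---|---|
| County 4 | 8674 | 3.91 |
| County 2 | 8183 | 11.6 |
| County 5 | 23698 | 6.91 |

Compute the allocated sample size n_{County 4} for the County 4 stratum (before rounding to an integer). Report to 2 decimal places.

Neyman allocation: nₕ = n·NₕSₕ / Σⱼ NⱼSⱼ.
Σ NⱼSⱼ = 8674·3.91 + 8183·11.6 + 23698·6.91 = 292591.32.
n_{County 4} = 813·8674·3.91 / 292591.32 = 94.24.

94.24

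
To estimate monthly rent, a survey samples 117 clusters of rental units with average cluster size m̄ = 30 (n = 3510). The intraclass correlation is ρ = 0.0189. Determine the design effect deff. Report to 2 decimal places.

deff = 1 + (30 − 1)·0.0189 = 1 + 0.5481 = 1.5481.

1.55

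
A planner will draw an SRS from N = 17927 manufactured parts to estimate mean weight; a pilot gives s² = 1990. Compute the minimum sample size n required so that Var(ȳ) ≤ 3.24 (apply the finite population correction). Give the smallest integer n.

594

Without fpc, n₀ = s²/D = 1990/3.24 = 614.1975.
With fpc, (1 − n/N)·s²/n ≤ D requires n ≥ n₀/(1 + n₀/N) = 614.1975/(1 + 614.1975/17927) = 593.8515.
Rounding up, n = 594.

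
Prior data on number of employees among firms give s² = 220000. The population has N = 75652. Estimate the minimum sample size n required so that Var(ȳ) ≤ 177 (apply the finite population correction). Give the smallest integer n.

Without fpc, n₀ = s²/D = 220000/177 = 1242.9379.
With fpc, (1 − n/N)·s²/n ≤ D requires n ≥ n₀/(1 + n₀/N) = 1242.9379/(1 + 1242.9379/75652) = 1222.8469.
Rounding up, n = 1223.

1223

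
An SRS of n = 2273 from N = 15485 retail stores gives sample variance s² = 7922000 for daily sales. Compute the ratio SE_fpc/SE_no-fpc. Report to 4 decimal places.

0.9237

f = n/N = 2273/15485 = 0.14678721.
SE_no-fpc = √(s²/n) = 59.036106; SE_fpc = √((1−f)s²/n) = 54.531366.
Ratio = √(1−f) = 0.92369518.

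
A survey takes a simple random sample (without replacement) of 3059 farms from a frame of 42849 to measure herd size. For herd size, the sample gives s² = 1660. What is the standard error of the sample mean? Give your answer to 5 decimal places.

0.70987

Under SRS without replacement, Var(ȳ) = (1 − f)·s²/n with f = n/N = 3059/42849 = 0.07139023.
Var(ȳ) = (1 − 0.07139023)·1660/3059 = 0.92860977·0.542661 = 0.50392031.
SE(ȳ) = √(0.50392031) = 0.70987.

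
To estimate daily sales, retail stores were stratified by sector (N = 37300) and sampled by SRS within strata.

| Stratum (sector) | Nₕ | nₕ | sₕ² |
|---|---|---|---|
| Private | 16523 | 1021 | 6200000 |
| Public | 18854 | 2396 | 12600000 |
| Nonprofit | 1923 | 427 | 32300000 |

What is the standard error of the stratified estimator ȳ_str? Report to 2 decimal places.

49.47

Var(ȳ_str) = Σₕ Wₕ²(1 − fₕ)sₕ²/nₕ with Wₕ = Nₕ/N, N = 37300.
Private: Wₕ = 0.44297587; term = 0.44297587²·(1 − 0.06179265)·6200000/1021 = 1117.9565.
Public: Wₕ = 0.50546917; term = 0.50546917²·(1 − 0.12708179)·12600000/2396 = 1172.8612.
Nonprofit: Wₕ = 0.05155496; term = 0.05155496²·(1 − 0.22204888)·32300000/427 = 156.4112.
Sum = 2447.2289.
SE = √(2447.2289) = 49.47.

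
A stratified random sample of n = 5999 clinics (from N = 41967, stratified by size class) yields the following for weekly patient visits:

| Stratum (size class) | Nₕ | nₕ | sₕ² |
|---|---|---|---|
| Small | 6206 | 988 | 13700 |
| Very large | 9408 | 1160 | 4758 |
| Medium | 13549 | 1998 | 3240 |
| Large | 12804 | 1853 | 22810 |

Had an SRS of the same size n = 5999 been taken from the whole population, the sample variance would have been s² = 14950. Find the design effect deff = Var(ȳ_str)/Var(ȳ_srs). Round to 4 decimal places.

Var(ȳ_str) = Σ Wₕ²(1−fₕ)sₕ²/nₕ with Wₕ = Nₕ/41967:
  Small: (6206/41967)²·(1−988/6206)·13700/988 = 0.25495505
  Very large: (9408/41967)²·(1−1160/9408)·4758/1160 = 0.18071598
  Medium: (13549/41967)²·(1−1998/13549)·3240/1998 = 0.14409885
  Large: (12804/41967)²·(1−1853/12804)·22810/1853 = 0.98001666
  → Var(ȳ_str) = 1.5597865.
Var(ȳ_srs) = (1 − 5999/41967)·14950/5999 = 2.1358497.
deff = 1.5597865 / 2.1358497 = 0.7303.

0.7303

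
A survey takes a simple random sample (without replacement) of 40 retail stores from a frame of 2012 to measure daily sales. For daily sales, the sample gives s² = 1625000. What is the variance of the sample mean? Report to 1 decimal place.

Under SRS without replacement, Var(ȳ) = (1 − f)·s²/n with f = n/N = 40/2012 = 0.01988072.
Var(ȳ) = (1 − 0.01988072)·1625000/40 = 0.98011928·40625 = 39817.346.

39817.3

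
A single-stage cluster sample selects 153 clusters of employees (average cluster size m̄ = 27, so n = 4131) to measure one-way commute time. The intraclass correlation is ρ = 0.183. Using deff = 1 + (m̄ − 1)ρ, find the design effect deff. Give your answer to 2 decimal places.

5.76

deff = 1 + (27 − 1)·0.183 = 1 + 4.758 = 5.758.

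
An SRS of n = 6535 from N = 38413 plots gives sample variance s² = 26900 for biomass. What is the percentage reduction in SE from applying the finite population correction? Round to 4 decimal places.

f = n/N = 6535/38413 = 0.17012470.
SE_no-fpc = √(s²/n) = 2.0288659; SE_fpc = √((1−f)s²/n) = 1.848246.
Ratio = √(1−f) = 0.91097492. Reduction = 100·(1 − 0.91097492) = 8.9025%.

8.9025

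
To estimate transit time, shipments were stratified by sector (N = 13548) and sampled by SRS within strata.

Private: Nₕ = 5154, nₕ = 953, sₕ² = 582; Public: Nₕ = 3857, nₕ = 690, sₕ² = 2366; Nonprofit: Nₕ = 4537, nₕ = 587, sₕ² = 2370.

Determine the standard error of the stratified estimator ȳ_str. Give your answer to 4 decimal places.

Var(ȳ_str) = Σₕ Wₕ²(1 − fₕ)sₕ²/nₕ with Wₕ = Nₕ/N, N = 13548.
Private: Wₕ = 0.38042516; term = 0.38042516²·(1 − 0.18490493)·582/953 = 0.072040514.
Public: Wₕ = 0.28469147; term = 0.28469147²·(1 − 0.17889551)·2366/690 = 0.2281986.
Nonprofit: Wₕ = 0.33488338; term = 0.33488338²·(1 − 0.12938065)·2370/587 = 0.39420828.
Sum = 0.69444739.
SE = √(0.69444739) = 0.8333.

0.8333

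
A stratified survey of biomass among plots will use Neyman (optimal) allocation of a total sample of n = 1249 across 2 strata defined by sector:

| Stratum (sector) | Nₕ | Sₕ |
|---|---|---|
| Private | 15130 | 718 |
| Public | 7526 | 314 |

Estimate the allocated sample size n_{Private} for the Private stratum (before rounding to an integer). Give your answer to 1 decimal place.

1025.8

Neyman allocation: nₕ = n·NₕSₕ / Σⱼ NⱼSⱼ.
Σ NⱼSⱼ = 15130·718 + 7526·314 = 1.3226504 × 10^7.
n_{Private} = 1249·15130·718 / (1.3226504 × 10^7) = 1025.8.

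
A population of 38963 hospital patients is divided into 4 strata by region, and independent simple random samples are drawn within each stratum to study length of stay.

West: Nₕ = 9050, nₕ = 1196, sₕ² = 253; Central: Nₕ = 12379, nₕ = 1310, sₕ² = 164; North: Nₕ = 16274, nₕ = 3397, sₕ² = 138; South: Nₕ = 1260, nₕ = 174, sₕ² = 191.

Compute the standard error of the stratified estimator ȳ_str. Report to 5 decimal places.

0.16674

Var(ȳ_str) = Σₕ Wₕ²(1 − fₕ)sₕ²/nₕ with Wₕ = Nₕ/N, N = 38963.
West: Wₕ = 0.23227164; term = 0.23227164²·(1 − 0.13215470)·253/1196 = 0.0099043058.
Central: Wₕ = 0.31771168; term = 0.31771168²·(1 − 0.10582438)·164/1310 = 0.011299565.
North: Wₕ = 0.41767831; term = 0.41767831²·(1 − 0.20873786)·138/3397 = 0.0056077387.
South: Wₕ = 0.03233837; term = 0.03233837²·(1 − 0.13809524)·191/174 = 9.8941778 × 10^-4.
Sum = 0.027801027.
SE = √(0.027801027) = 0.16674.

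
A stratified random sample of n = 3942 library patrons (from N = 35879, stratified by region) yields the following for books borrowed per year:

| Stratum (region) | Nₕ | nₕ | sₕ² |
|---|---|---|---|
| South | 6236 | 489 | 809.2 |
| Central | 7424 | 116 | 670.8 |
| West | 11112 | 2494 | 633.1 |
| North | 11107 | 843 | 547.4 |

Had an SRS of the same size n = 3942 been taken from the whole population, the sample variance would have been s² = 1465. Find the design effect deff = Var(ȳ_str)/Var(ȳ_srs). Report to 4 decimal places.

Var(ȳ_str) = Σ Wₕ²(1−fₕ)sₕ²/nₕ with Wₕ = Nₕ/35879:
  South: (6236/35879)²·(1−489/6236)·809.2/489 = 0.046069517
  Central: (7424/35879)²·(1−116/7424)·670.8/116 = 0.24371985
  West: (11112/35879)²·(1−2494/11112)·633.1/2494 = 0.018883997
  North: (11107/35879)²·(1−843/11107)·547.4/843 = 0.057505578
  → Var(ȳ_str) = 0.36617894.
Var(ȳ_srs) = (1 − 3942/35879)·1465/3942 = 0.33080708.
deff = 0.36617894 / 0.33080708 = 1.1069.

1.1069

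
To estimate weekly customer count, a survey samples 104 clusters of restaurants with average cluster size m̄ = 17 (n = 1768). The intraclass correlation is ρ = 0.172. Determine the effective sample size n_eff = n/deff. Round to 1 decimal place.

471.2

deff = 1 + (17 − 1)·0.172 = 1 + 2.752 = 3.752.
n_eff = 1768 / 3.752 = 471.2.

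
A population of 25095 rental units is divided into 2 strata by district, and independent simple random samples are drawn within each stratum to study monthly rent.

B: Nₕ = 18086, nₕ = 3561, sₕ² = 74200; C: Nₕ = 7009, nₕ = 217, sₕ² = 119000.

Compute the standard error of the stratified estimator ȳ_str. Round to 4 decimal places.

Var(ȳ_str) = Σₕ Wₕ²(1 − fₕ)sₕ²/nₕ with Wₕ = Nₕ/N, N = 25095.
B: Wₕ = 0.72070133; term = 0.72070133²·(1 − 0.19689262)·74200/3561 = 8.6919296.
C: Wₕ = 0.27929867; term = 0.27929867²·(1 − 0.03096019)·119000/217 = 41.454012.
Sum = 50.145942.
SE = √(50.145942) = 7.0814.

7.0814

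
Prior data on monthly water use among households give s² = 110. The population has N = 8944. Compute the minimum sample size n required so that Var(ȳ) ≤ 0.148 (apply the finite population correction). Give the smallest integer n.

Without fpc, n₀ = s²/D = 110/0.148 = 743.2432.
With fpc, (1 − n/N)·s²/n ≤ D requires n ≥ n₀/(1 + n₀/N) = 743.2432/(1 + 743.2432/8944) = 686.2187.
Rounding up, n = 687.

687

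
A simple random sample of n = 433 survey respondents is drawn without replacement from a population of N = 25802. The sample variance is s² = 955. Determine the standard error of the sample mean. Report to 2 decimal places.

1.47

Under SRS without replacement, Var(ȳ) = (1 − f)·s²/n with f = n/N = 433/25802 = 0.01678164.
Var(ȳ) = (1 − 0.01678164)·955/433 = 0.98321836·2.2055427 = 2.1685301.
SE(ȳ) = √(2.1685301) = 1.47.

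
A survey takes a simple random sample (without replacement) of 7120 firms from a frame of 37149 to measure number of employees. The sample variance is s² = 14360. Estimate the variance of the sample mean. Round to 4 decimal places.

Under SRS without replacement, Var(ȳ) = (1 − f)·s²/n with f = n/N = 7120/37149 = 0.19166061.
Var(ȳ) = (1 − 0.19166061)·14360/7120 = 0.80833939·2.0168539 = 1.6303025.

1.6303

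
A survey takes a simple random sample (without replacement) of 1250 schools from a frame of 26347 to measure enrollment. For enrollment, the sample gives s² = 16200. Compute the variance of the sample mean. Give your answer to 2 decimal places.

Under SRS without replacement, Var(ȳ) = (1 − f)·s²/n with f = n/N = 1250/26347 = 0.04744373.
Var(ȳ) = (1 − 0.04744373)·16200/1250 = 0.95255627·12.96 = 12.345129.

12.35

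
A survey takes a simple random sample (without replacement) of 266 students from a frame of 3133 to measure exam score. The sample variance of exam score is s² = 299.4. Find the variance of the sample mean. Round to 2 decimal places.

Under SRS without replacement, Var(ȳ) = (1 − f)·s²/n with f = n/N = 266/3133 = 0.08490265.
Var(ȳ) = (1 − 0.08490265)·299.4/266 = 0.91509735·1.1255639 = 1.0300006.

1.03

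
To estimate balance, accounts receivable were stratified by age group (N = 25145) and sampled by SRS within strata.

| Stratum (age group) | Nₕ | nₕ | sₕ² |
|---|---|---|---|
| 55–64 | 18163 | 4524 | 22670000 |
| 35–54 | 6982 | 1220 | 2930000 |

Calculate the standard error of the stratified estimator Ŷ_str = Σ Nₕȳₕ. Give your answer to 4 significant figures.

Var(Ŷ_str) = Σₕ Nₕ²(1 − fₕ)sₕ²/nₕ.
55–64: 18163²·(1 − 4524/18163)·22670000/4524 = 1.2413637 × 10^12.
35–54: 6982²·(1 − 1220/6982)·2930000/1220 = 9.6618633 × 10^10.
Sum = 1.3379823 × 10^12.
SE = √(1.3379823 × 10^12) = 1.157 × 10^6.

1.157 × 10^6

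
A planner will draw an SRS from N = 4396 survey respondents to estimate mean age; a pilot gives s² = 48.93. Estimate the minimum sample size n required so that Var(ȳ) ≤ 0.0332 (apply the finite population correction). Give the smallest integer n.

Without fpc, n₀ = s²/D = 48.93/0.0332 = 1473.7952.
With fpc, (1 − n/N)·s²/n ≤ D requires n ≥ n₀/(1 + n₀/N) = 1473.7952/(1 + 1473.7952/4396) = 1103.7529.
Rounding up, n = 1104.

1104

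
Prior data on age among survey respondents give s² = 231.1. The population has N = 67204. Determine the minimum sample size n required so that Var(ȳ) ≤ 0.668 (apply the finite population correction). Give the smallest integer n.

345

Without fpc, n₀ = s²/D = 231.1/0.668 = 345.9581.
With fpc, (1 − n/N)·s²/n ≤ D requires n ≥ n₀/(1 + n₀/N) = 345.9581/(1 + 345.9581/67204) = 344.1863.
Rounding up, n = 345.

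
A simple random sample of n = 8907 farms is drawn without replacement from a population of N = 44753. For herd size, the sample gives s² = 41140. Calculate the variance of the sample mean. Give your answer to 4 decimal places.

3.6996

Under SRS without replacement, Var(ȳ) = (1 − f)·s²/n with f = n/N = 8907/44753 = 0.19902576.
Var(ȳ) = (1 − 0.19902576)·41140/8907 = 0.80097424·4.6188391 = 3.6995711.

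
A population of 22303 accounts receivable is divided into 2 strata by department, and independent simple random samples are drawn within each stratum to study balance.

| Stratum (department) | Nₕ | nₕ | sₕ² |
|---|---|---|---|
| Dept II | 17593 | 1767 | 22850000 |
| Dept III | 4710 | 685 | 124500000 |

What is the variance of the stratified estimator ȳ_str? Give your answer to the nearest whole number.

Var(ȳ_str) = Σₕ Wₕ²(1 − fₕ)sₕ²/nₕ with Wₕ = Nₕ/N, N = 22303.
Dept II: Wₕ = 0.78881765; term = 0.78881765²·(1 − 0.10043767)·22850000/1767 = 7238.2595.
Dept III: Wₕ = 0.21118235; term = 0.21118235²·(1 − 0.14543524)·124500000/685 = 6926.9014.
Sum = 14165.161.

14165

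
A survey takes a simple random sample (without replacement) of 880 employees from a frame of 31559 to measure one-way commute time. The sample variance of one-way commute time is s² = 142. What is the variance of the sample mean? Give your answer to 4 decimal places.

Under SRS without replacement, Var(ȳ) = (1 − f)·s²/n with f = n/N = 880/31559 = 0.02788428.
Var(ȳ) = (1 − 0.02788428)·142/880 = 0.97211572·0.16136364 = 0.15686413.

0.1569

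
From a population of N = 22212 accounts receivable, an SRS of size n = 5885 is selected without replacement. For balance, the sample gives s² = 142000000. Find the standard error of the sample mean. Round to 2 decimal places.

Under SRS without replacement, Var(ȳ) = (1 − f)·s²/n with f = n/N = 5885/22212 = 0.26494688.
Var(ȳ) = (1 − 0.26494688)·142000000/5885 = 0.73505312·24129.142 = 17736.201.
SE(ȳ) = √(17736.201) = 133.18.

133.18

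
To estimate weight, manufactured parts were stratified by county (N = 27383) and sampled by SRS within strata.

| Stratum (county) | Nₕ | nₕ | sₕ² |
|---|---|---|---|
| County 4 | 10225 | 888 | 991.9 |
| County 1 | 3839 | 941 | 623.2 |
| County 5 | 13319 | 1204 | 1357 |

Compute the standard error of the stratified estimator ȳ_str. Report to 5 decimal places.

0.62816

Var(ȳ_str) = Σₕ Wₕ²(1 − fₕ)sₕ²/nₕ with Wₕ = Nₕ/N, N = 27383.
County 4: Wₕ = 0.37340686; term = 0.37340686²·(1 − 0.08684597)·991.9/888 = 0.14222094.
County 1: Wₕ = 0.14019647; term = 0.14019647²·(1 − 0.24511592)·623.2/941 = 0.0098263507.
County 5: Wₕ = 0.48639667; term = 0.48639667²·(1 − 0.09039718)·1357/1204 = 0.24254166.
Sum = 0.39458895.
SE = √(0.39458895) = 0.62816.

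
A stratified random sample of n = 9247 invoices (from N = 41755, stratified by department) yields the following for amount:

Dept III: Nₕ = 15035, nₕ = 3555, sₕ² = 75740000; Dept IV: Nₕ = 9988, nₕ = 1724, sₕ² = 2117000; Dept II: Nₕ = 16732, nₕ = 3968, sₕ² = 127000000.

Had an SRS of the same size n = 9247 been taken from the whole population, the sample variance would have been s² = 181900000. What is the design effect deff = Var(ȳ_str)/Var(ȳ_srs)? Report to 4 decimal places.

Var(ȳ_str) = Σ Wₕ²(1−fₕ)sₕ²/nₕ with Wₕ = Nₕ/41755:
  Dept III: (15035/41755)²·(1−3555/15035)·75740000/3555 = 2109.1819
  Dept IV: (9988/41755)²·(1−1724/9988)·2117000/1724 = 58.134704
  Dept II: (16732/41755)²·(1−3968/16732)·127000000/3968 = 3920.5747
  → Var(ȳ_str) = 6087.8913.
Var(ȳ_srs) = (1 − 9247/41755)·181900000/9247 = 15314.88.
deff = 6087.8913 / 15314.88 = 0.3975.

0.3975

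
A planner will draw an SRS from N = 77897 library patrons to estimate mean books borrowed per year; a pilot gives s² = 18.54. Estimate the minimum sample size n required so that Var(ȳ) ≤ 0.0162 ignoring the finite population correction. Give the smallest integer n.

1145

Without fpc, n₀ = s²/D = 18.54/0.0162 = 1144.4444.
Rounding up, n = 1145.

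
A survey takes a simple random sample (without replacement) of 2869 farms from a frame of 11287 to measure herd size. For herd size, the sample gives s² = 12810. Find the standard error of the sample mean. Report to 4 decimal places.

Under SRS without replacement, Var(ȳ) = (1 − f)·s²/n with f = n/N = 2869/11287 = 0.25418623.
Var(ȳ) = (1 − 0.25418623)·12810/2869 = 0.74581377·4.4649704 = 3.3300364.
SE(ȳ) = √(3.3300364) = 1.8248.

1.8248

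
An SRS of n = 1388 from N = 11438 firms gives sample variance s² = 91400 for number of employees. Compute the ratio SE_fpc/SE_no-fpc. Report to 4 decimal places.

f = n/N = 1388/11438 = 0.12134989.
SE_no-fpc = √(s²/n) = 8.1148102; SE_fpc = √((1−f)s²/n) = 7.6065259.
Ratio = √(1−f) = 0.93736338.

0.9374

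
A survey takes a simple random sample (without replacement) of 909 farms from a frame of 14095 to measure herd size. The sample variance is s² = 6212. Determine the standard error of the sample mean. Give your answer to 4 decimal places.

Under SRS without replacement, Var(ȳ) = (1 − f)·s²/n with f = n/N = 909/14095 = 0.06449095.
Var(ȳ) = (1 − 0.06449095)·6212/909 = 0.93550905·6.8338834 = 6.3931597.
SE(ȳ) = √(6.3931597) = 2.5285.

2.5285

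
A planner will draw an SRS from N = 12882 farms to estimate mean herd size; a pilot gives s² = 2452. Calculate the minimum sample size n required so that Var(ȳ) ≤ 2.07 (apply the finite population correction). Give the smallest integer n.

Without fpc, n₀ = s²/D = 2452/2.07 = 1184.5411.
With fpc, (1 − n/N)·s²/n ≤ D requires n ≥ n₀/(1 + n₀/N) = 1184.5411/(1 + 1184.5411/12882) = 1084.7911.
Rounding up, n = 1085.

1085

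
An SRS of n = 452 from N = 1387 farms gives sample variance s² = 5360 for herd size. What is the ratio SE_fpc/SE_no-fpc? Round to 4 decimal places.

f = n/N = 452/1387 = 0.32588320.
SE_no-fpc = √(s²/n) = 3.4436038; SE_fpc = √((1−f)s²/n) = 2.8273577.
Ratio = √(1−f) = 0.82104616.

0.8210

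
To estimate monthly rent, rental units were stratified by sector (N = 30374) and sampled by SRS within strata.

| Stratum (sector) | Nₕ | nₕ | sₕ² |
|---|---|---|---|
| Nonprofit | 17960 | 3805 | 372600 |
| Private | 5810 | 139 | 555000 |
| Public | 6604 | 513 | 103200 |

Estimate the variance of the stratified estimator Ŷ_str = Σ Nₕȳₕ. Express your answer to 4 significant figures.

1.645 × 10^11

Var(Ŷ_str) = Σₕ Nₕ²(1 − fₕ)sₕ²/nₕ.
Nonprofit: 17960²·(1 − 3805/17960)·372600/3805 = 2.4894557 × 10^10.
Private: 5810²·(1 − 139/5810)·555000/139 = 1.31557 × 10^11.
Public: 6604²·(1 − 513/6604)·103200/513 = 8.0920395 × 10^9.
Sum = 1.645436 × 10^11.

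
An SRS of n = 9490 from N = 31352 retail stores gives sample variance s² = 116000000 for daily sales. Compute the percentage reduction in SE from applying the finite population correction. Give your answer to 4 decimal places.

16.4950

f = n/N = 9490/31352 = 0.30269201.
SE_no-fpc = √(s²/n) = 110.55945; SE_fpc = √((1−f)s²/n) = 92.322639.
Ratio = √(1−f) = 0.83504969. Reduction = 100·(1 − 0.83504969) = 16.4950%.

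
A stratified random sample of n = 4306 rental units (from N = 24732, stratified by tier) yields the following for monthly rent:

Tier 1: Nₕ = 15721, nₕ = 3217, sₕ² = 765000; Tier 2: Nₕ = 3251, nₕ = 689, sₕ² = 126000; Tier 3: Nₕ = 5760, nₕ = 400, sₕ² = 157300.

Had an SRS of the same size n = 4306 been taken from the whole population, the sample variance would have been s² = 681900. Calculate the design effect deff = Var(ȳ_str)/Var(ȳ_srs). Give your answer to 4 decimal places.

Var(ȳ_str) = Σ Wₕ²(1−fₕ)sₕ²/nₕ with Wₕ = Nₕ/24732:
  Tier 1: (15721/24732)²·(1−3217/15721)·765000/3217 = 76.422463
  Tier 2: (3251/24732)²·(1−689/3251)·126000/689 = 2.4901697
  Tier 3: (5760/24732)²·(1−400/5760)·157300/400 = 19.84895
  → Var(ȳ_str) = 98.761583.
Var(ȳ_srs) = (1 − 4306/24732)·681900/4306 = 130.78886.
deff = 98.761583 / 130.78886 = 0.7551.

0.7551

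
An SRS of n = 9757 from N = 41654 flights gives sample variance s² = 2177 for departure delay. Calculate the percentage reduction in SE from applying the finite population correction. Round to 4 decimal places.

12.4922

f = n/N = 9757/41654 = 0.23423921.
SE_no-fpc = √(s²/n) = 0.47235777; SE_fpc = √((1−f)s²/n) = 0.4133497.
Ratio = √(1−f) = 0.87507759. Reduction = 100·(1 − 0.87507759) = 12.4922%.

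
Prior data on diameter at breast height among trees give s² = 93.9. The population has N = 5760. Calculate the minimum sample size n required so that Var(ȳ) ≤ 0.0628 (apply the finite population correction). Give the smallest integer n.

1188

Without fpc, n₀ = s²/D = 93.9/0.0628 = 1495.2229.
With fpc, (1 − n/N)·s²/n ≤ D requires n ≥ n₀/(1 + n₀/N) = 1495.2229/(1 + 1495.2229/5760) = 1187.0736.
Rounding up, n = 1188.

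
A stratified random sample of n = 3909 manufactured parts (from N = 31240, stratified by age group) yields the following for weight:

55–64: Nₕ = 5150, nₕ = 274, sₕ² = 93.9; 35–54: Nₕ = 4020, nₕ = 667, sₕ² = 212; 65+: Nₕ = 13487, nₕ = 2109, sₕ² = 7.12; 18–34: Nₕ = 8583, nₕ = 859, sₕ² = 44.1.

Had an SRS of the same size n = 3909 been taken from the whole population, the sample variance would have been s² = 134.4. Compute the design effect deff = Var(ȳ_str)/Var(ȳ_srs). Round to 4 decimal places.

0.5727

Var(ȳ_str) = Σ Wₕ²(1−fₕ)sₕ²/nₕ with Wₕ = Nₕ/31240:
  55–64: (5150/31240)²·(1−274/5150)·93.9/274 = 0.0088178743
  35–54: (4020/31240)²·(1−667/4020)·212/667 = 0.0043898288
  65+: (13487/31240)²·(1−2109/13487)·7.12/2109 = 5.3083879 × 10^-4
  18–34: (8583/31240)²·(1−859/8583)·44.1/859 = 0.003487424
  → Var(ȳ_str) = 0.017225966.
Var(ȳ_srs) = (1 − 3909/31240)·134.4/3909 = 0.030080018.
deff = 0.017225966 / 0.030080018 = 0.5727.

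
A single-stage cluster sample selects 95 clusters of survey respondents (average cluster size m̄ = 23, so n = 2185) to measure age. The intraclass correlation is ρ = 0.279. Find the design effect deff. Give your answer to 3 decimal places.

7.138

deff = 1 + (23 − 1)·0.279 = 1 + 6.138 = 7.138.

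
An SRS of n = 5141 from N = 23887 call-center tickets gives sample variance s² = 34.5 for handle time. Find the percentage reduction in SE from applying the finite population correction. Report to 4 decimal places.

11.4123

f = n/N = 5141/23887 = 0.21522167.
SE_no-fpc = √(s²/n) = 0.081919208; SE_fpc = √((1−f)s²/n) = 0.072570355.
Ratio = √(1−f) = 0.88587715. Reduction = 100·(1 − 0.88587715) = 11.4123%.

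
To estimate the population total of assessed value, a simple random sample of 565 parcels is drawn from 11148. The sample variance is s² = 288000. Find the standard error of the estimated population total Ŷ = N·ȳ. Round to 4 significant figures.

Var(Ŷ) = N²·Var(ȳ) = N²·(1 − n/N)·s²/n.
f = 565/11148 = 0.05068174; Var(ȳ) = 0.94931826·288000/565 = 483.90028.
Var(Ŷ) = 11148² · 483.90028 = 6.0138113 × 10^10.
SE(Ŷ) = √(6.0138113 × 10^10) = 245200.

245200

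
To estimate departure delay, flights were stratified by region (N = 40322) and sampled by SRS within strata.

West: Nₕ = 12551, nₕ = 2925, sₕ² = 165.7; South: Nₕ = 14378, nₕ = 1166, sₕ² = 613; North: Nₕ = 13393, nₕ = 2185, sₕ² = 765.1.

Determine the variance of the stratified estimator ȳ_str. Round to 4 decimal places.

Var(ȳ_str) = Σₕ Wₕ²(1 − fₕ)sₕ²/nₕ with Wₕ = Nₕ/N, N = 40322.
West: Wₕ = 0.31126928; term = 0.31126928²·(1 − 0.23304916)·165.7/2925 = 0.0042095599.
South: Wₕ = 0.35657953; term = 0.35657953²·(1 − 0.08109612)·613/1166 = 0.061424954.
North: Wₕ = 0.33215118; term = 0.33215118²·(1 − 0.16314493)·765.1/2185 = 0.032328728.
Sum = 0.097963242.

0.0980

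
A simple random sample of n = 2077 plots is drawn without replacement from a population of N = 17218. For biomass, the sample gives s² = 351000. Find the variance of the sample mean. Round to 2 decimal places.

148.61

Under SRS without replacement, Var(ȳ) = (1 − f)·s²/n with f = n/N = 2077/17218 = 0.12062957.
Var(ȳ) = (1 − 0.12062957)·351000/2077 = 0.87937043·168.99374 = 148.6081.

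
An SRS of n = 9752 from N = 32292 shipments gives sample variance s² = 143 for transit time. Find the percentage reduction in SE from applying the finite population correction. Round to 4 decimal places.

16.4533

f = n/N = 9752/32292 = 0.30199430.
SE_no-fpc = √(s²/n) = 0.12109359; SE_fpc = √((1−f)s²/n) = 0.10116975.
Ratio = √(1−f) = 0.83546735. Reduction = 100·(1 − 0.83546735) = 16.4533%.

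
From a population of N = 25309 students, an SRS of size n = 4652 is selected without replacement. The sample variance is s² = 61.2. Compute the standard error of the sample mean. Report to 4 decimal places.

0.1036

Under SRS without replacement, Var(ȳ) = (1 − f)·s²/n with f = n/N = 4652/25309 = 0.18380813.
Var(ȳ) = (1 − 0.18380813)·61.2/4652 = 0.81619187·0.013155632 = 0.01073752.
SE(ȳ) = √(0.01073752) = 0.1036.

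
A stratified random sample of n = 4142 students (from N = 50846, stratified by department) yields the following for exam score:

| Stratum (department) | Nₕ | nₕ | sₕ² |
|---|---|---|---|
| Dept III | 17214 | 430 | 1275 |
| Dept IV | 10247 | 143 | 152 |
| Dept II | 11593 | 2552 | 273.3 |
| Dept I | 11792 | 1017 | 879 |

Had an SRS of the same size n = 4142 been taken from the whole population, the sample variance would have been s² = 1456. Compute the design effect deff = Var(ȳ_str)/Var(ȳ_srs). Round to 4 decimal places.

1.3031

Var(ȳ_str) = Σ Wₕ²(1−fₕ)sₕ²/nₕ with Wₕ = Nₕ/50846:
  Dept III: (17214/50846)²·(1−430/17214)·1275/430 = 0.33136407
  Dept IV: (10247/50846)²·(1−143/10247)·152/143 = 0.042568078
  Dept II: (11593/50846)²·(1−2552/11593)·273.3/2552 = 0.0043416787
  Dept I: (11792/50846)²·(1−1017/11792)·879/1017 = 0.042477513
  → Var(ȳ_str) = 0.42075134.
Var(ȳ_srs) = (1 − 4142/50846)·1456/4142 = 0.32288552.
deff = 0.42075134 / 0.32288552 = 1.3031.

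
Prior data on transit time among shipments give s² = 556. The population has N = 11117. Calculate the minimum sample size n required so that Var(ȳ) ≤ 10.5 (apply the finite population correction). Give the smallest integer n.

Without fpc, n₀ = s²/D = 556/10.5 = 52.9524.
With fpc, (1 − n/N)·s²/n ≤ D requires n ≥ n₀/(1 + n₀/N) = 52.9524/(1 + 52.9524/11117) = 52.7014.
Rounding up, n = 53.

53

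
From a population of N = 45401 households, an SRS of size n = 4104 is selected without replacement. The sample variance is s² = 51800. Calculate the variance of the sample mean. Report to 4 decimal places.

Under SRS without replacement, Var(ȳ) = (1 − f)·s²/n with f = n/N = 4104/45401 = 0.09039448.
Var(ȳ) = (1 − 0.09039448)·51800/4104 = 0.90960552·12.621832 = 11.480888.

11.4809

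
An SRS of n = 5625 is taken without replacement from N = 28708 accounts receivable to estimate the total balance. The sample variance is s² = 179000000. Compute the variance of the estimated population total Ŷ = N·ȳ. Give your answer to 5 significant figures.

Var(Ŷ) = N²·Var(ȳ) = N²·(1 − n/N)·s²/n.
f = 5625/28708 = 0.19593841; Var(ȳ) = 0.80406159·179000000/5625 = 25587.026.
Var(Ŷ) = 28708² · 25587.026 = 2.1087529 × 10^13.

2.1088 × 10^13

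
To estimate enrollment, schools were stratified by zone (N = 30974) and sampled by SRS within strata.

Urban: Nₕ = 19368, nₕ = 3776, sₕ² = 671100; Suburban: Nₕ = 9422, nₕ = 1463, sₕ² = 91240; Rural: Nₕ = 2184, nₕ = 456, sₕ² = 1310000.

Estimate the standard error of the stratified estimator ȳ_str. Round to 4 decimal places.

Var(ȳ_str) = Σₕ Wₕ²(1 − fₕ)sₕ²/nₕ with Wₕ = Nₕ/N, N = 30974.
Urban: Wₕ = 0.62529864; term = 0.62529864²·(1 − 0.19496076)·671100/3776 = 55.943195.
Suburban: Wₕ = 0.30419061; term = 0.30419061²·(1 − 0.15527489)·91240/1463 = 4.8747008.
Rural: Wₕ = 0.07051075; term = 0.07051075²·(1 − 0.20879121)·1310000/456 = 11.300775.
Sum = 72.118671.
SE = √(72.118671) = 8.4923.

8.4923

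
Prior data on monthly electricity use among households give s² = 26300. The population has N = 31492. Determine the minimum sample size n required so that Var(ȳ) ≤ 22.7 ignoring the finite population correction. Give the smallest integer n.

1159

Without fpc, n₀ = s²/D = 26300/22.7 = 1158.5903.
Rounding up, n = 1159.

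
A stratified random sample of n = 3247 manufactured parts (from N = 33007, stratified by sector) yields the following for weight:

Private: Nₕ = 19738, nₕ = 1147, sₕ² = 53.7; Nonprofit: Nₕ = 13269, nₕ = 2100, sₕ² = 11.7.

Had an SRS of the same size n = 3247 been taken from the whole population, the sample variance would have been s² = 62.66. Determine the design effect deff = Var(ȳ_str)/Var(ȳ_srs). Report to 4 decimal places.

0.9499

Var(ȳ_str) = Σ Wₕ²(1−fₕ)sₕ²/nₕ with Wₕ = Nₕ/33007:
  Private: (19738/33007)²·(1−1147/19738)·53.7/1147 = 0.015769018
  Nonprofit: (13269/33007)²·(1−2100/13269)·11.7/2100 = 7.5789134 × 10^-4
  → Var(ȳ_str) = 0.016526909.
Var(ȳ_srs) = (1 − 3247/33007)·62.66/3247 = 0.017399428.
deff = 0.016526909 / 0.017399428 = 0.9499.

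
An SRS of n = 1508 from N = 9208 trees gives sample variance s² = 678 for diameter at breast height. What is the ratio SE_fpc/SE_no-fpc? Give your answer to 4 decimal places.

f = n/N = 1508/9208 = 0.16377063.
SE_no-fpc = √(s²/n) = 0.67052377; SE_fpc = √((1−f)s²/n) = 0.61316433.
Ratio = √(1−f) = 0.91445578.

0.9145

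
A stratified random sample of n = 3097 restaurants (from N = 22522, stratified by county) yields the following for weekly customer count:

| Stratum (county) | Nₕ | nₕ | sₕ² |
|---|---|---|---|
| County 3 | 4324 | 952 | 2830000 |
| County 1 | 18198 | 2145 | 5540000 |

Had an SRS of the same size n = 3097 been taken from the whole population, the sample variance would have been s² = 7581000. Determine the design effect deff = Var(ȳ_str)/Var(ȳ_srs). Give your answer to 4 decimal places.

0.7450

Var(ȳ_str) = Σ Wₕ²(1−fₕ)sₕ²/nₕ with Wₕ = Nₕ/22522:
  County 3: (4324/22522)²·(1−952/4324)·2830000/952 = 85.449363
  County 1: (18198/22522)²·(1−2145/18198)·5540000/2145 = 1487.4707
  → Var(ȳ_str) = 1572.9201.
Var(ȳ_srs) = (1 − 3097/22522)·7581000/3097 = 2111.2486.
deff = 1572.9201 / 2111.2486 = 0.7450.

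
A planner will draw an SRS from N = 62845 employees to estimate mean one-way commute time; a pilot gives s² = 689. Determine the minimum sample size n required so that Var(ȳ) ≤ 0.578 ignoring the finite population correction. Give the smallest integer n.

Without fpc, n₀ = s²/D = 689/0.578 = 1192.0415.
Rounding up, n = 1193.

1193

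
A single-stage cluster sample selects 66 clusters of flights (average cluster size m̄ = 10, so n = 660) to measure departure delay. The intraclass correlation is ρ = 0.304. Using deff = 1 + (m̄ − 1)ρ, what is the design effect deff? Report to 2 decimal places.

deff = 1 + (10 − 1)·0.304 = 1 + 2.736 = 3.736.

3.74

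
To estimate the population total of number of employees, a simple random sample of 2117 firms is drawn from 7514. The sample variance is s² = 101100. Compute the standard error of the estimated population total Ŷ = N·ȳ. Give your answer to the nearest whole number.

44008

Var(Ŷ) = N²·Var(ȳ) = N²·(1 − n/N)·s²/n.
f = 2117/7514 = 0.28174075; Var(ȳ) = 0.71825925·101100/2117 = 34.301375.
Var(Ŷ) = 7514² · 34.301375 = 1.9366624 × 10^9.
SE(Ŷ) = √(1.9366624 × 10^9) = 44008.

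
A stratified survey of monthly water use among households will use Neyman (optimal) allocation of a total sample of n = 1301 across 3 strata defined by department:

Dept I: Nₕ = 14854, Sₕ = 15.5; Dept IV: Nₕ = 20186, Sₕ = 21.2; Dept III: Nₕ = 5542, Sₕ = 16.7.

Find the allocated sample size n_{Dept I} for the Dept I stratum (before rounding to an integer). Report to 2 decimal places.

399.00

Neyman allocation: nₕ = n·NₕSₕ / Σⱼ NⱼSⱼ.
Σ NⱼSⱼ = 14854·15.5 + 20186·21.2 + 5542·16.7 = 750731.6.
n_{Dept I} = 1301·14854·15.5 / 750731.6 = 399.00.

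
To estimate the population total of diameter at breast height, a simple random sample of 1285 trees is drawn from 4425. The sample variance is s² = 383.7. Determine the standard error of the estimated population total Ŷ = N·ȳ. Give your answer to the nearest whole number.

2037

Var(Ŷ) = N²·Var(ȳ) = N²·(1 − n/N)·s²/n.
f = 1285/4425 = 0.29039548; Var(ȳ) = 0.70960452·383.7/1285 = 0.21188736.
Var(Ŷ) = 4425² · 0.21188736 = 4.1488869 × 10^6.
SE(Ŷ) = √(4.1488869 × 10^6) = 2037.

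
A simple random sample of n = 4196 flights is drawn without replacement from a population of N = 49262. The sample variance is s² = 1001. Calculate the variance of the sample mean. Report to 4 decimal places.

Under SRS without replacement, Var(ȳ) = (1 − f)·s²/n with f = n/N = 4196/49262 = 0.08517722.
Var(ȳ) = (1 − 0.08517722)·1001/4196 = 0.91482278·0.23856053 = 0.21824061.

0.2182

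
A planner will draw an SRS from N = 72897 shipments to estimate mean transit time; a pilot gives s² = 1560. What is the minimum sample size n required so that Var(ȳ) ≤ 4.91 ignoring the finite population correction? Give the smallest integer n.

Without fpc, n₀ = s²/D = 1560/4.91 = 317.7189.
Rounding up, n = 318.

318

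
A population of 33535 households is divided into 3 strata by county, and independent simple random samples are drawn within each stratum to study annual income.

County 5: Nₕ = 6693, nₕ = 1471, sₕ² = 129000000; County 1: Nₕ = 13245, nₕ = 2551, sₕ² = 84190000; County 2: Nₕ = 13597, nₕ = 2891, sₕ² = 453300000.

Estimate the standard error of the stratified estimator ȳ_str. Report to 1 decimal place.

164.9

Var(ȳ_str) = Σₕ Wₕ²(1 − fₕ)sₕ²/nₕ with Wₕ = Nₕ/N, N = 33535.
County 5: Wₕ = 0.19958253; term = 0.19958253²·(1 − 0.21978186)·129000000/1471 = 2725.4493.
County 1: Wₕ = 0.39496049; term = 0.39496049²·(1 − 0.19260098)·84190000/2551 = 4156.6702.
County 2: Wₕ = 0.40545699; term = 0.40545699²·(1 − 0.21262043)·453300000/2891 = 20296.042.
Sum = 27178.162.
SE = √(27178.162) = 164.9.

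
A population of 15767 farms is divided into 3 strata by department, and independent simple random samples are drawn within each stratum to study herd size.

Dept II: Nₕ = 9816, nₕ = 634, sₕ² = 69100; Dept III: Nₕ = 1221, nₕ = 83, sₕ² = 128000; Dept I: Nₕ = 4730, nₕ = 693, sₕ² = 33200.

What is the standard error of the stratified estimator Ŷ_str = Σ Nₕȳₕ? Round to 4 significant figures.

Var(Ŷ_str) = Σₕ Nₕ²(1 − fₕ)sₕ²/nₕ.
Dept II: 9816²·(1 − 634/9816)·69100/634 = 9.8233728 × 10^9.
Dept III: 1221²·(1 − 83/1221)·128000/83 = 2.1428403 × 10^9.
Dept I: 4730²·(1 − 693/4730)·33200/693 = 9.1479702 × 10^8.
Sum = 1.288101 × 10^10.
SE = √(1.288101 × 10^10) = 113500.

113500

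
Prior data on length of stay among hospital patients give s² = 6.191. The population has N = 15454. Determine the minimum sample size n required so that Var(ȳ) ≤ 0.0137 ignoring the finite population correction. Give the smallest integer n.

Without fpc, n₀ = s²/D = 6.191/0.0137 = 451.8978.
Rounding up, n = 452.

452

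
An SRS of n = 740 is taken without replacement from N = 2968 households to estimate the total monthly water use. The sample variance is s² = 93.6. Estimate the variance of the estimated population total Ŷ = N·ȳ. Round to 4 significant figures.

836400

Var(Ŷ) = N²·Var(ȳ) = N²·(1 − n/N)·s²/n.
f = 740/2968 = 0.24932615; Var(ȳ) = 0.75067385·93.6/740 = 0.094950098.
Var(Ŷ) = 2968² · 0.094950098 = 836417.69.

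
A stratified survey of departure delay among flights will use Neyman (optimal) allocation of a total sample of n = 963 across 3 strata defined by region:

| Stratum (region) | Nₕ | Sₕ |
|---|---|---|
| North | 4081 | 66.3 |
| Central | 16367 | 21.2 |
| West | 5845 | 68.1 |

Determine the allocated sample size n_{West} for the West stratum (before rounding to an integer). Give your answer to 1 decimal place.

377.4

Neyman allocation: nₕ = n·NₕSₕ / Σⱼ NⱼSⱼ.
Σ NⱼSⱼ = 4081·66.3 + 16367·21.2 + 5845·68.1 = 1.0155952 × 10^6.
n_{West} = 963·5845·68.1 / (1.0155952 × 10^6) = 377.4.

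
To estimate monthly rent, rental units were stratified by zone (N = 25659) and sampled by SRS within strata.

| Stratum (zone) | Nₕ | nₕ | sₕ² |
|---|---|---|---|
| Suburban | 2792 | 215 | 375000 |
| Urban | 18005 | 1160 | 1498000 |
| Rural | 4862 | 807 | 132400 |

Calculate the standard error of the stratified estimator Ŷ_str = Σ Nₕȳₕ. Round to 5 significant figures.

Var(Ŷ_str) = Σₕ Nₕ²(1 − fₕ)sₕ²/nₕ.
Suburban: 2792²·(1 − 215/2792)·375000/215 = 1.2549391 × 10^10.
Urban: 18005²·(1 − 1160/18005)·1498000/1160 = 3.9166789 × 10^11.
Rural: 4862²·(1 − 807/4862)·132400/807 = 3.2345976 × 10^9.
Sum = 4.0745188 × 10^11.
SE = √(4.0745188 × 10^11) = 638320.

638320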